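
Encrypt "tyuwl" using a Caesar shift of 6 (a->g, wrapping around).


Input: 'tyuwl', shift = 6
Operation: for each letter, (position + 6) mod 26
Mapping: 't'(19+6=25)->'z', 'y'(24+6=30, 30 mod 26=4)->'e', 'u'(20+6=26, 26 mod 26=0)->'a', 'w'(22+6=28, 28 mod 26=2)->'c', 'l'(11+6=17)->'r'
Result: zeacr


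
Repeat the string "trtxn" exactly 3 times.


Input string: 'trtxn'
Operation: repeat 3 times
Concatenation: 'trtxn' + 'trtxn' + 'trtxn'
Result: trtxntrtxntrtxn


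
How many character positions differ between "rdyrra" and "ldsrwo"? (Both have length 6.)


String 1: 'rdyrra'
String 2: 'ldsrwo'
Compare each position: pos 0: 'r'!='l', pos 1: 'd'=='d', pos 2: 'y'!='s', pos 3: 'r'=='r', pos 4: 'r'!='w', pos 5: 'a'!='o'
Differing positions: 4
Hamming distance: 4


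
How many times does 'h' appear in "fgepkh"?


Input string: 'fgepkh'
Target character: 'h'
Scan each position: s[5]='h'
Matches found at indices: 5
Total: 1


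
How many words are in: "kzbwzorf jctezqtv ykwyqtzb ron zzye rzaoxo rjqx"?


Input string: 'kzbwzorf jctezqtv ykwyqtzb ron zzye rzaoxo rjqx'
Operation: split by spaces
Words found: 'kzbwzorf', 'jctezqtv', 'ykwyqtzb', 'ron', 'zzye', 'rzaoxo', 'rjqx'
Word count: 7


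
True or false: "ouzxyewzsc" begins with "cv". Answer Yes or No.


Input string: 'ouzxyewzsc'
Prefix to check: 'cv'
First 2 characters of input: 'ou'
Match: False
Result: No


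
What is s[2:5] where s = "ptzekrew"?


Input string: 'ptzekrew'
Operation: slice [2:5]
Extract characters: s[2]='z', s[3]='e', s[4]='k'
Result: zek


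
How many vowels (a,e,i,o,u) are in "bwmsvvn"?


Input string: 'bwmsvvn'
Operation: count vowels (a, e, i, o, u)
Scan: s[0]='b', s[1]='w', s[2]='m', s[3]='s', s[4]='v', s[5]='v', s[6]='n'
Vowels found: 0
Result: 0


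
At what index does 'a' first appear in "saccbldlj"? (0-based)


Input string: 'saccbldlj'
Target: 'a'
Scanning left to right: s[0]='s', s[1]='a'
First match at index: 1


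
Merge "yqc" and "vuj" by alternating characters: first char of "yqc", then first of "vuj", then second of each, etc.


String 1: 'yqc'
String 2: 'vuj'
Operation: alternate characters
Pairs: 'y'+'v', 'q'+'u', 'c'+'j'
Result: yvqucj


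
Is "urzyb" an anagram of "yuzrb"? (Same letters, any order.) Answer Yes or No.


String 1: 'yuzrb' -> sorted: 'bruyz'
String 2: 'urzyb' -> sorted: 'bruyz'
Compare sorted forms: 'bruyz' == 'bruyz'
Anagram: Yes


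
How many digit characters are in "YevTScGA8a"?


Input string: 'YevTScGA8a'
Operation: count digit characters (0-9)
Scan: 'Y', 'e', 'v', 'T', 'S', 'c', 'G', 'A', '8'(digit), 'a'
Digits found: 1
Result: 1


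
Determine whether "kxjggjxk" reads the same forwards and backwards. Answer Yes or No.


Input string: 'kxjggjxk'
Reversed: 'kxjggjxk'
Compare pairs: s[0]='k' vs s[7]='k' (match), s[1]='x' vs s[6]='x' (match), s[2]='j' vs s[5]='j' (match), s[3]='g' vs s[4]='g' (match)
Palindrome: Yes


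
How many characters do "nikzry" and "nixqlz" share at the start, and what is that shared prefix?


String 1: 'nikzry'
String 2: 'nixqlz'
Compare position by position:
pos 0: 'n' vs 'n' match
pos 1: 'i' vs 'i' match
pos 2: 'k' vs 'x' differ -> stop
Longest common prefix: "ni" (length 2)


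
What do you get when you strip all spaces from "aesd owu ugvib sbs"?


Input string: 'aesd owu ugvib sbs'
Operation: remove all spaces
Words: 'aesd', 'owu', 'ugvib', 'sbs'
Join without spaces: aesdowuugvibsbs


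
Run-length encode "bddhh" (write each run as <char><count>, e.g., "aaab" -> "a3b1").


Input: 'bddhh'
Operation: identify consecutive runs
Runs: 'b' -> b1, 'dd' -> d2, 'hh' -> h2
Encoded: b1d2h2


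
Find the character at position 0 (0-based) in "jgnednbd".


Input string: 'jgnednbd'
Operation: get character at index 0
Index mapping: s[0]='j'
Result: 'j'


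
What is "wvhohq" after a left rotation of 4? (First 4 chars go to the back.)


Input: 'wvhohq', shift = 4
Operation: split at index 4 and swap parts
Front part s[0:4] = 'wvho'
Back part s[4:] = 'hq'
Rotated = back + front = 'hq' + 'wvho'
Result: hqwvho


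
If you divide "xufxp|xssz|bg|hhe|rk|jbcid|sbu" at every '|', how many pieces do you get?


Input string: 'xufxp|xssz|bg|hhe|rk|jbcid|sbu'
Delimiter: '|'
Split result: 'xufxp', 'xssz', 'bg', 'hhe', 'rk', 'jbcid', 'sbu'
Number of parts: 7


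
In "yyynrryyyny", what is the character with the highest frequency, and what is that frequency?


Input: 'yyynrryyyny'
Operation: tally each character
Counts: 'n':2, 'r':2, 'y':7
Maximum: 'y' appears 7 times


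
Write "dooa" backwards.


Input string: 'dooa'
Operation: reverse character order
Original order: 'd' -> 'o' -> 'o' -> 'a'
Reversed order: 'a' -> 'o' -> 'o' -> 'd'
Result: aood


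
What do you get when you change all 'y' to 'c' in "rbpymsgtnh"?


Input string: 'rbpymsgtnh'
Operation: replace 'y' with 'c'
Positions of 'y': 3
After replacement: rbpcmsgtnh


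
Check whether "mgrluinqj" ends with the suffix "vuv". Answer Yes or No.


Input string: 'mgrluinqj'
Suffix to check: 'vuv'
Last 3 characters of input: 'nqj'
Match: False
Result: No


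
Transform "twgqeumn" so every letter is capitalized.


Input string: 'twgqeumn'
Operation: convert each letter to uppercase
Mapping: 't'->'T', 'w'->'W', 'g'->'G', 'q'->'Q', 'e'->'E', 'u'->'U', 'm'->'M', 'n'->'N'
Result: TWGQEUMN


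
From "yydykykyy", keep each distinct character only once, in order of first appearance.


Input: 'yydykykyy'
Operation: keep first occurrence of each character
Scan: s[0]='y' new -> keep; s[1]='y' seen -> skip; s[2]='d' new -> keep; s[3]='y' seen -> skip; s[4]='k' new -> keep; s[5]='y' seen -> skip; s[6]='k' seen -> skip; s[7]='y' seen -> skip; s[8]='y' seen -> skip
Result: ydk


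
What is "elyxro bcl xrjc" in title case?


Input string: 'elyxro bcl xrjc'
Operation: capitalize first letter of each word
Word transformations: 'elyxro'->'Elyxro', 'bcl'->'Bcl', 'xrjc'->'Xrjc'
Result: Elyxro Bcl Xrjc


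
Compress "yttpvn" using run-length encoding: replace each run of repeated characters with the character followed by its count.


Input: 'yttpvn'
Operation: identify consecutive runs
Runs: 'y' -> y1, 'tt' -> t2, 'p' -> p1, 'v' -> v1, 'n' -> n1
Encoded: y1t2p1v1n1


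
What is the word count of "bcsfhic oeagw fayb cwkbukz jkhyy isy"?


Input string: 'bcsfhic oeagw fayb cwkbukz jkhyy isy'
Operation: split by spaces
Words found: 'bcsfhic', 'oeagw', 'fayb', 'cwkbukz', 'jkhyy', 'isy'
Word count: 6


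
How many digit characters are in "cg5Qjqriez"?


Input string: 'cg5Qjqriez'
Operation: count digit characters (0-9)
Scan: 'c', 'g', '5'(digit), 'Q', 'j', 'q', 'r', 'i', 'e', 'z'
Digits found: 1
Result: 1


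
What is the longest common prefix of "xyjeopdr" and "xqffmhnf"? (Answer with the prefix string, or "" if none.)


String 1: 'xyjeopdr'
String 2: 'xqffmhnf'
Compare position by position:
pos 0: 'x' vs 'x' match
pos 1: 'y' vs 'q' differ -> stop
Longest common prefix: "x" (length 1)


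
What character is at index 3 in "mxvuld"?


Input string: 'mxvuld'
Operation: get character at index 3
Index mapping: s[0]='m', s[1]='x', s[2]='v', s[3]='u'
Result: 'u'


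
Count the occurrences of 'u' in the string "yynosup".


Input string: 'yynosup'
Target character: 'u'
Scan each position: s[5]='u'
Matches found at indices: 5
Total: 1


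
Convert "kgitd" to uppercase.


Input string: 'kgitd'
Operation: convert each letter to uppercase
Mapping: 'k'->'K', 'g'->'G', 'i'->'I', 't'->'T', 'd'->'D'
Result: KGITD


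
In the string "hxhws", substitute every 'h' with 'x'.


Input string: 'hxhws'
Operation: replace 'h' with 'x'
Positions of 'h': 0, 2
After replacement: xxxws


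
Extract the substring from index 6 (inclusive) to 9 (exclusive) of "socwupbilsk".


Input string: 'socwupbilsk'
Operation: slice [6:9]
Extract characters: s[6]='b', s[7]='i', s[8]='l'
Result: bil


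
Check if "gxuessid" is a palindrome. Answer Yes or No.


Input string: 'gxuessid'
Reversed: 'disseuxg'
Compare pairs: s[0]='g' vs s[7]='d' (mismatch), s[1]='x' vs s[6]='i' (mismatch), s[2]='u' vs s[5]='s' (mismatch), s[3]='e' vs s[4]='s' (mismatch)
Palindrome: No


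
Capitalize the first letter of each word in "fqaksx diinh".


Input string: 'fqaksx diinh'
Operation: capitalize first letter of each word
Word transformations: 'fqaksx'->'Fqaksx', 'diinh'->'Diinh'
Result: Fqaksx Diinh


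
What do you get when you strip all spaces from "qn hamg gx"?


Input string: 'qn hamg gx'
Operation: remove all spaces
Words: 'qn', 'hamg', 'gx'
Join without spaces: qnhamggx


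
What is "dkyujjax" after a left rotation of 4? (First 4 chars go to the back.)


Input: 'dkyujjax', shift = 4
Operation: split at index 4 and swap parts
Front part s[0:4] = 'dkyu'
Back part s[4:] = 'jjax'
Rotated = back + front = 'jjax' + 'dkyu'
Result: jjaxdkyu


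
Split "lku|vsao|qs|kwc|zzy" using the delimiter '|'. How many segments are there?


Input string: 'lku|vsao|qs|kwc|zzy'
Delimiter: '|'
Split result: 'lku', 'vsao', 'qs', 'kwc', 'zzy'
Number of parts: 5


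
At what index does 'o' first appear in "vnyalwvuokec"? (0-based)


Input string: 'vnyalwvuokec'
Target: 'o'
Scanning left to right: s[0]='v', s[1]='n', s[2]='y', s[3]='a', s[4]='l', s[5]='w', s[6]='v', s[7]='u', s[8]='o'
First match at index: 8


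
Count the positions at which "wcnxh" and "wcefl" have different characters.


String 1: 'wcnxh'
String 2: 'wcefl'
Compare each position: pos 0: 'w'=='w', pos 1: 'c'=='c', pos 2: 'n'!='e', pos 3: 'x'!='f', pos 4: 'h'!='l'
Differing positions: 3
Hamming distance: 3


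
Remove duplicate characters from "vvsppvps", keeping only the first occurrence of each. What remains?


Input: 'vvsppvps'
Operation: keep first occurrence of each character
Scan: s[0]='v' new -> keep; s[1]='v' seen -> skip; s[2]='s' new -> keep; s[3]='p' new -> keep; s[4]='p' seen -> skip; s[5]='v' seen -> skip; s[6]='p' seen -> skip; s[7]='s' seen -> skip
Result: vsp


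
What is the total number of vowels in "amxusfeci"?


Input string: 'amxusfeci'
Operation: count vowels (a, e, i, o, u)
Scan: s[0]='a' (vowel), s[1]='m', s[2]='x', s[3]='u' (vowel), s[4]='s', s[5]='f', s[6]='e' (vowel), s[7]='c', s[8]='i' (vowel)
Vowels found: 4
Result: 4


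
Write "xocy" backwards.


Input string: 'xocy'
Operation: reverse character order
Original order: 'x' -> 'o' -> 'c' -> 'y'
Reversed order: 'y' -> 'c' -> 'o' -> 'x'
Result: ycox


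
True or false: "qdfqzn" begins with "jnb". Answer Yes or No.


Input string: 'qdfqzn'
Prefix to check: 'jnb'
First 3 characters of input: 'qdf'
Match: False
Result: No


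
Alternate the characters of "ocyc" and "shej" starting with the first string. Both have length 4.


String 1: 'ocyc'
String 2: 'shej'
Operation: alternate characters
Pairs: 'o'+'s', 'c'+'h', 'y'+'e', 'c'+'j'
Result: oschyecj


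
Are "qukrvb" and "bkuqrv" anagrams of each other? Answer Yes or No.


String 1: 'qukrvb' -> sorted: 'bkqruv'
String 2: 'bkuqrv' -> sorted: 'bkqruv'
Compare sorted forms: 'bkqruv' == 'bkqruv'
Anagram: Yes


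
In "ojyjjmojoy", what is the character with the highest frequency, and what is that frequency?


Input: 'ojyjjmojoy'
Operation: tally each character
Counts: 'j':4, 'm':1, 'o':3, 'y':2
Maximum: 'j' appears 4 times


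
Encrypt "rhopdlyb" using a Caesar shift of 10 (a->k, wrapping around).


Input: 'rhopdlyb', shift = 10
Operation: for each letter, (position + 10) mod 26
Mapping: 'r'(17+10=27, 27 mod 26=1)->'b', 'h'(7+10=17)->'r', 'o'(14+10=24)->'y', 'p'(15+10=25)->'z', 'd'(3+10=13)->'n', 'l'(11+10=21)->'v', 'y'(24+10=34, 34 mod 26=8)->'i', 'b'(1+10=11)->'l'
Result: bryznvil


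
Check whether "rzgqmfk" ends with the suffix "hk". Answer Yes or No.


Input string: 'rzgqmfk'
Suffix to check: 'hk'
Last 2 characters of input: 'fk'
Match: False
Result: No


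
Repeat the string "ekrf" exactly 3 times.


Input string: 'ekrf'
Operation: repeat 3 times
Concatenation: 'ekrf' + 'ekrf' + 'ekrf'
Result: ekrfekrfekrf


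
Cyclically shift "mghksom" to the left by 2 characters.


Input: 'mghksom', shift = 2
Operation: split at index 2 and swap parts
Front part s[0:2] = 'mg'
Back part s[2:] = 'hksom'
Rotated = back + front = 'hksom' + 'mg'
Result: hksommg


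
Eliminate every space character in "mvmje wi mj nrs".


Input string: 'mvmje wi mj nrs'
Operation: remove all spaces
Words: 'mvmje', 'wi', 'mj', 'nrs'
Join without spaces: mvmjewimjnrs


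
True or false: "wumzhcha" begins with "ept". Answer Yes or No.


Input string: 'wumzhcha'
Prefix to check: 'ept'
First 3 characters of input: 'wum'
Match: False
Result: No


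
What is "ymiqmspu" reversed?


Input string: 'ymiqmspu'
Operation: reverse character order
Original order: 'y' -> 'm' -> 'i' -> 'q' -> 'm' -> 's' -> 'p' -> 'u'
Reversed order: 'u' -> 'p' -> 's' -> 'm' -> 'q' -> 'i' -> 'm' -> 'y'
Result: upsmqimy


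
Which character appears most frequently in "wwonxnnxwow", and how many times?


Input: 'wwonxnnxwow'
Operation: tally each character
Counts: 'n':3, 'o':2, 'w':4, 'x':2
Maximum: 'w' appears 4 times


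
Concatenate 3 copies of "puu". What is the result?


Input string: 'puu'
Operation: repeat 3 times
Concatenation: 'puu' + 'puu' + 'puu'
Result: puupuupuu


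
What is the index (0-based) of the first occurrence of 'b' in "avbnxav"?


Input string: 'avbnxav'
Target: 'b'
Scanning left to right: s[0]='a', s[1]='v', s[2]='b'
First match at index: 2


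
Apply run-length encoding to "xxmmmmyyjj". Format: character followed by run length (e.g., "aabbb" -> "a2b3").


Input: 'xxmmmmyyjj'
Operation: identify consecutive runs
Runs: 'xx' -> x2, 'mmmm' -> m4, 'yy' -> y2, 'jj' -> j2
Encoded: x2m4y2j2


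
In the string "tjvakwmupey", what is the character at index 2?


Input string: 'tjvakwmupey'
Operation: get character at index 2
Index mapping: s[0]='t', s[1]='j', s[2]='v'
Result: 'v'


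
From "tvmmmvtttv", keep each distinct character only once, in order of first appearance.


Input: 'tvmmmvtttv'
Operation: keep first occurrence of each character
Scan: s[0]='t' new -> keep; s[1]='v' new -> keep; s[2]='m' new -> keep; s[3]='m' seen -> skip; s[4]='m' seen -> skip; s[5]='v' seen -> skip; s[6]='t' seen -> skip; s[7]='t' seen -> skip; s[8]='t' seen -> skip; s[9]='v' seen -> skip
Result: tvm


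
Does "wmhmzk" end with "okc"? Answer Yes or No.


Input string: 'wmhmzk'
Suffix to check: 'okc'
Last 3 characters of input: 'mzk'
Match: False
Result: No


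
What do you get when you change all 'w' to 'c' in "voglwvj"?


Input string: 'voglwvj'
Operation: replace 'w' with 'c'
Positions of 'w': 4
After replacement: voglcvj


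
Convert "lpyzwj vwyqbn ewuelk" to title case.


Input string: 'lpyzwj vwyqbn ewuelk'
Operation: capitalize first letter of each word
Word transformations: 'lpyzwj'->'Lpyzwj', 'vwyqbn'->'Vwyqbn', 'ewuelk'->'Ewuelk'
Result: Lpyzwj Vwyqbn Ewuelk


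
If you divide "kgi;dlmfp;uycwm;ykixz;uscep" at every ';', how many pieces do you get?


Input string: 'kgi;dlmfp;uycwm;ykixz;uscep'
Delimiter: ';'
Split result: 'kgi', 'dlmfp', 'uycwm', 'ykixz', 'uscep'
Number of parts: 5


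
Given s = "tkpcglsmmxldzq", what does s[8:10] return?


Input string: 'tkpcglsmmxldzq'
Operation: slice [8:10]
Extract characters: s[8]='m', s[9]='x'
Result: mx


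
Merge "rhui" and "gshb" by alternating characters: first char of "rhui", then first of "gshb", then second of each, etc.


String 1: 'rhui'
String 2: 'gshb'
Operation: alternate characters
Pairs: 'r'+'g', 'h'+'s', 'u'+'h', 'i'+'b'
Result: rghsuhib


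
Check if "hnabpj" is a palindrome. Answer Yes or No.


Input string: 'hnabpj'
Reversed: 'jpbanh'
Compare pairs: s[0]='h' vs s[5]='j' (mismatch), s[1]='n' vs s[4]='p' (mismatch), s[2]='a' vs s[3]='b' (mismatch)
Palindrome: No


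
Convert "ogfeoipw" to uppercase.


Input string: 'ogfeoipw'
Operation: convert each letter to uppercase
Mapping: 'o'->'O', 'g'->'G', 'f'->'F', 'e'->'E', 'o'->'O', 'i'->'I', 'p'->'P', 'w'->'W'
Result: OGFEOIPW


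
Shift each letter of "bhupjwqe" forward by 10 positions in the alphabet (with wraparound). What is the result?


Input: 'bhupjwqe', shift = 10
Operation: for each letter, (position + 10) mod 26
Mapping: 'b'(1+10=11)->'l', 'h'(7+10=17)->'r', 'u'(20+10=30, 30 mod 26=4)->'e', 'p'(15+10=25)->'z', 'j'(9+10=19)->'t', 'w'(22+10=32, 32 mod 26=6)->'g', 'q'(16+10=26, 26 mod 26=0)->'a', 'e'(4+10=14)->'o'
Result: lreztgao


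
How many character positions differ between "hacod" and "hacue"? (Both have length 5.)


String 1: 'hacod'
String 2: 'hacue'
Compare each position: pos 0: 'h'=='h', pos 1: 'a'=='a', pos 2: 'c'=='c', pos 3: 'o'!='u', pos 4: 'd'!='e'
Differing positions: 2
Hamming distance: 2


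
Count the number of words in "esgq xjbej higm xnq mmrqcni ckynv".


Input string: 'esgq xjbej higm xnq mmrqcni ckynv'
Operation: split by spaces
Words found: 'esgq', 'xjbej', 'higm', 'xnq', 'mmrqcni', 'ckynv'
Word count: 6


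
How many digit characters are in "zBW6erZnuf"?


Input string: 'zBW6erZnuf'
Operation: count digit characters (0-9)
Scan: 'z', 'B', 'W', '6'(digit), 'e', 'r', 'Z', 'n', 'u', 'f'
Digits found: 1
Result: 1


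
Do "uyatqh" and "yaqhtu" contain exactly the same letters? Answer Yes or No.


String 1: 'uyatqh' -> sorted: 'ahqtuy'
String 2: 'yaqhtu' -> sorted: 'ahqtuy'
Compare sorted forms: 'ahqtuy' == 'ahqtuy'
Anagram: Yes


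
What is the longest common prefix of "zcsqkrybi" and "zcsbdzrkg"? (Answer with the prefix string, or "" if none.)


String 1: 'zcsqkrybi'
String 2: 'zcsbdzrkg'
Compare position by position:
pos 0: 'z' vs 'z' match
pos 1: 'c' vs 'c' match
pos 2: 's' vs 's' match
pos 3: 'q' vs 'b' differ -> stop
Longest common prefix: "zcs" (length 3)


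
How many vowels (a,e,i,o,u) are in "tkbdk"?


Input string: 'tkbdk'
Operation: count vowels (a, e, i, o, u)
Scan: s[0]='t', s[1]='k', s[2]='b', s[3]='d', s[4]='k'
Vowels found: 0
Result: 0


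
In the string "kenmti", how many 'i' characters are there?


Input string: 'kenmti'
Target character: 'i'
Scan each position: s[5]='i'
Matches found at indices: 5
Total: 1


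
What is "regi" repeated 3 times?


Input string: 'regi'
Operation: repeat 3 times
Concatenation: 'regi' + 'regi' + 'regi'
Result: regiregiregi


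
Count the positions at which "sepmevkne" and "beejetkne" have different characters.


String 1: 'sepmevkne'
String 2: 'beejetkne'
Compare each position: pos 0: 's'!='b', pos 1: 'e'=='e', pos 2: 'p'!='e', pos 3: 'm'!='j', pos 4: 'e'=='e', pos 5: 'v'!='t', pos 6: 'k'=='k', pos 7: 'n'=='n', pos 8: 'e'=='e'
Differing positions: 4
Hamming distance: 4


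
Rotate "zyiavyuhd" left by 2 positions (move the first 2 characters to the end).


Input: 'zyiavyuhd', shift = 2
Operation: split at index 2 and swap parts
Front part s[0:2] = 'zy'
Back part s[2:] = 'iavyuhd'
Rotated = back + front = 'iavyuhd' + 'zy'
Result: iavyuhdzy


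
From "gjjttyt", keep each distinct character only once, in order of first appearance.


Input: 'gjjttyt'
Operation: keep first occurrence of each character
Scan: s[0]='g' new -> keep; s[1]='j' new -> keep; s[2]='j' seen -> skip; s[3]='t' new -> keep; s[4]='t' seen -> skip; s[5]='y' new -> keep; s[6]='t' seen -> skip
Result: gjty


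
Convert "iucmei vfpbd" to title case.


Input string: 'iucmei vfpbd'
Operation: capitalize first letter of each word
Word transformations: 'iucmei'->'Iucmei', 'vfpbd'->'Vfpbd'
Result: Iucmei Vfpbd


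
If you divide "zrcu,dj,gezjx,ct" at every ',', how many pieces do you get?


Input string: 'zrcu,dj,gezjx,ct'
Delimiter: ','
Split result: 'zrcu', 'dj', 'gezjx', 'ct'
Number of parts: 4


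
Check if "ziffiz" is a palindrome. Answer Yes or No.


Input string: 'ziffiz'
Reversed: 'ziffiz'
Compare pairs: s[0]='z' vs s[5]='z' (match), s[1]='i' vs s[4]='i' (match), s[2]='f' vs s[3]='f' (match)
Palindrome: Yes


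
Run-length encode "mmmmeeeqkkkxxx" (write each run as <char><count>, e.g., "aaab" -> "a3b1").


Input: 'mmmmeeeqkkkxxx'
Operation: identify consecutive runs
Runs: 'mmmm' -> m4, 'eee' -> e3, 'q' -> q1, 'kkk' -> k3, 'xxx' -> x3
Encoded: m4e3q1k3x3


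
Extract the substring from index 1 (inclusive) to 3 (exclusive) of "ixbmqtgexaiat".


Input string: 'ixbmqtgexaiat'
Operation: slice [1:3]
Extract characters: s[1]='x', s[2]='b'
Result: xb


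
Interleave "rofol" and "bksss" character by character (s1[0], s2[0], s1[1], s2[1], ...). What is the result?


String 1: 'rofol'
String 2: 'bksss'
Operation: alternate characters
Pairs: 'r'+'b', 'o'+'k', 'f'+'s', 'o'+'s', 'l'+'s'
Result: rbokfsosls


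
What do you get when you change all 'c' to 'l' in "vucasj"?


Input string: 'vucasj'
Operation: replace 'c' with 'l'
Positions of 'c': 2
After replacement: vulasj


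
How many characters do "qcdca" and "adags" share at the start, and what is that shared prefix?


String 1: 'qcdca'
String 2: 'adags'
Compare position by position:
pos 0: 'q' vs 'a' differ -> stop
Longest common prefix: "" (length 0)


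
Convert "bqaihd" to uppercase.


Input string: 'bqaihd'
Operation: convert each letter to uppercase
Mapping: 'b'->'B', 'q'->'Q', 'a'->'A', 'i'->'I', 'h'->'H', 'd'->'D'
Result: BQAIHD


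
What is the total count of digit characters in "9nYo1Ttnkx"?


Input string: '9nYo1Ttnkx'
Operation: count digit characters (0-9)
Scan: '9'(digit), 'n', 'Y', 'o', '1'(digit), 'T', 't', 'n', 'k', 'x'
Digits found: 2
Result: 2


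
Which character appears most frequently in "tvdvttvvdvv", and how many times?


Input: 'tvdvttvvdvv'
Operation: tally each character
Counts: 'd':2, 't':3, 'v':6
Maximum: 'v' appears 6 times


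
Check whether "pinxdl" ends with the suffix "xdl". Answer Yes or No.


Input string: 'pinxdl'
Suffix to check: 'xdl'
Last 3 characters of input: 'xdl'
Match: True
Result: Yes


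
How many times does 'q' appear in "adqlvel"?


Input string: 'adqlvel'
Target character: 'q'
Scan each position: s[2]='q'
Matches found at indices: 2
Total: 1


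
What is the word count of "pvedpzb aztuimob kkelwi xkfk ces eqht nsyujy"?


Input string: 'pvedpzb aztuimob kkelwi xkfk ces eqht nsyujy'
Operation: split by spaces
Words found: 'pvedpzb', 'aztuimob', 'kkelwi', 'xkfk', 'ces', 'eqht', 'nsyujy'
Word count: 7


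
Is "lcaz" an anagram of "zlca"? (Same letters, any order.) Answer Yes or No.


String 1: 'zlca' -> sorted: 'aclz'
String 2: 'lcaz' -> sorted: 'aclz'
Compare sorted forms: 'aclz' == 'aclz'
Anagram: Yes


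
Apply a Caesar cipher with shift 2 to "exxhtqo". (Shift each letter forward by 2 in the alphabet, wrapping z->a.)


Input: 'exxhtqo', shift = 2
Operation: for each letter, (position + 2) mod 26
Mapping: 'e'(4+2=6)->'g', 'x'(23+2=25)->'z', 'x'(23+2=25)->'z', 'h'(7+2=9)->'j', 't'(19+2=21)->'v', 'q'(16+2=18)->'s', 'o'(14+2=16)->'q'
Result: gzzjvsq


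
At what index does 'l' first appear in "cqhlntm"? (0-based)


Input string: 'cqhlntm'
Target: 'l'
Scanning left to right: s[0]='c', s[1]='q', s[2]='h', s[3]='l'
First match at index: 3


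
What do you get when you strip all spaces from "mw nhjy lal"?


Input string: 'mw nhjy lal'
Operation: remove all spaces
Words: 'mw', 'nhjy', 'lal'
Join without spaces: mwnhjylal


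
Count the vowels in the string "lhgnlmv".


Input string: 'lhgnlmv'
Operation: count vowels (a, e, i, o, u)
Scan: s[0]='l', s[1]='h', s[2]='g', s[3]='n', s[4]='l', s[5]='m', s[6]='v'
Vowels found: 0
Result: 0


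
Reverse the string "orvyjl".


Input string: 'orvyjl'
Operation: reverse character order
Original order: 'o' -> 'r' -> 'v' -> 'y' -> 'j' -> 'l'
Reversed order: 'l' -> 'j' -> 'y' -> 'v' -> 'r' -> 'o'
Result: ljyvro


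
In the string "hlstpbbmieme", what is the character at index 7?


Input string: 'hlstpbbmieme'
Operation: get character at index 7
Index mapping: s[0]='h', s[1]='l', s[2]='s', s[3]='t', s[4]='p', s[5]='b', s[6]='b', s[7]='m'
Result: 'm'


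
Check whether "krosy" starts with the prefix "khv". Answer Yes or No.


Input string: 'krosy'
Prefix to check: 'khv'
First 3 characters of input: 'kro'
Match: False
Result: No


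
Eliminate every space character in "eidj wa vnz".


Input string: 'eidj wa vnz'
Operation: remove all spaces
Words: 'eidj', 'wa', 'vnz'
Join without spaces: eidjwavnz


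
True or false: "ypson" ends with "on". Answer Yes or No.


Input string: 'ypson'
Suffix to check: 'on'
Last 2 characters of input: 'on'
Match: True
Result: Yes


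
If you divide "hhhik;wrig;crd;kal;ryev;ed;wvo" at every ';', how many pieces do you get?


Input string: 'hhhik;wrig;crd;kal;ryev;ed;wvo'
Delimiter: ';'
Split result: 'hhhik', 'wrig', 'crd', 'kal', 'ryev', 'ed', 'wvo'
Number of parts: 7


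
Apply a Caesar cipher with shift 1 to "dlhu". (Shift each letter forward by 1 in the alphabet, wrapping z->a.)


Input: 'dlhu', shift = 1
Operation: for each letter, (position + 1) mod 26
Mapping: 'd'(3+1=4)->'e', 'l'(11+1=12)->'m', 'h'(7+1=8)->'i', 'u'(20+1=21)->'v'
Result: emiv


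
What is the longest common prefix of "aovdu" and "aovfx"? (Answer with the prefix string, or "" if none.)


String 1: 'aovdu'
String 2: 'aovfx'
Compare position by position:
pos 0: 'a' vs 'a' match
pos 1: 'o' vs 'o' match
pos 2: 'v' vs 'v' match
pos 3: 'd' vs 'f' differ -> stop
Longest common prefix: "aov" (length 3)


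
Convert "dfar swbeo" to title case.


Input string: 'dfar swbeo'
Operation: capitalize first letter of each word
Word transformations: 'dfar'->'Dfar', 'swbeo'->'Swbeo'
Result: Dfar Swbeo


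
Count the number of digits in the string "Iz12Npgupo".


Input string: 'Iz12Npgupo'
Operation: count digit characters (0-9)
Scan: 'I', 'z', '1'(digit), '2'(digit), 'N', 'p', 'g', 'u', 'p', 'o'
Digits found: 2
Result: 2


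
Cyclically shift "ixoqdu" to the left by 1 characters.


Input: 'ixoqdu', shift = 1
Operation: split at index 1 and swap parts
Front part s[0:1] = 'i'
Back part s[1:] = 'xoqdu'
Rotated = back + front = 'xoqdu' + 'i'
Result: xoqdui


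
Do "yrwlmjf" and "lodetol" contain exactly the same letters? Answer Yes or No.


String 1: 'yrwlmjf' -> sorted: 'fjlmrwy'
String 2: 'lodetol' -> sorted: 'delloot'
Compare sorted forms: 'fjlmrwy' != 'delloot'
Anagram: No


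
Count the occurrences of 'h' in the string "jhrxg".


Input string: 'jhrxg'
Target character: 'h'
Scan each position: s[1]='h'
Matches found at indices: 1
Total: 1


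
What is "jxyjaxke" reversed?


Input string: 'jxyjaxke'
Operation: reverse character order
Original order: 'j' -> 'x' -> 'y' -> 'j' -> 'a' -> 'x' -> 'k' -> 'e'
Reversed order: 'e' -> 'k' -> 'x' -> 'a' -> 'j' -> 'y' -> 'x' -> 'j'
Result: ekxajyxj


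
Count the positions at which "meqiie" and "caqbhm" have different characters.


String 1: 'meqiie'
String 2: 'caqbhm'
Compare each position: pos 0: 'm'!='c', pos 1: 'e'!='a', pos 2: 'q'=='q', pos 3: 'i'!='b', pos 4: 'i'!='h', pos 5: 'e'!='m'
Differing positions: 5
Hamming distance: 5


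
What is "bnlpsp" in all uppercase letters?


Input string: 'bnlpsp'
Operation: convert each letter to uppercase
Mapping: 'b'->'B', 'n'->'N', 'l'->'L', 'p'->'P', 's'->'S', 'p'->'P'
Result: BNLPSP


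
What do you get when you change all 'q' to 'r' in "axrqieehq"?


Input string: 'axrqieehq'
Operation: replace 'q' with 'r'
Positions of 'q': 3, 8
After replacement: axrrieehr


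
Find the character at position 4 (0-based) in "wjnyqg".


Input string: 'wjnyqg'
Operation: get character at index 4
Index mapping: s[0]='w', s[1]='j', s[2]='n', s[3]='y', s[4]='q'
Result: 'q'


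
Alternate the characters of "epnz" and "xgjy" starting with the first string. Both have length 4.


String 1: 'epnz'
String 2: 'xgjy'
Operation: alternate characters
Pairs: 'e'+'x', 'p'+'g', 'n'+'j', 'z'+'y'
Result: expgnjzy


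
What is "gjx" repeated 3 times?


Input string: 'gjx'
Operation: repeat 3 times
Concatenation: 'gjx' + 'gjx' + 'gjx'
Result: gjxgjxgjx


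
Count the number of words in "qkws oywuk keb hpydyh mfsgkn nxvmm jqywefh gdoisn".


Input string: 'qkws oywuk keb hpydyh mfsgkn nxvmm jqywefh gdoisn'
Operation: split by spaces
Words found: 'qkws', 'oywuk', 'keb', 'hpydyh', 'mfsgkn', 'nxvmm', 'jqywefh', 'gdoisn'
Word count: 8


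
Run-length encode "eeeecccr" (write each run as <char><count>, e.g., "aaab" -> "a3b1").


Input: 'eeeecccr'
Operation: identify consecutive runs
Runs: 'eeee' -> e4, 'ccc' -> c3, 'r' -> r1
Encoded: e4c3r1


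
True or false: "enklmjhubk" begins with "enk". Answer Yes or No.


Input string: 'enklmjhubk'
Prefix to check: 'enk'
First 3 characters of input: 'enk'
Match: True
Result: Yes


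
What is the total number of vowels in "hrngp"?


Input string: 'hrngp'
Operation: count vowels (a, e, i, o, u)
Scan: s[0]='h', s[1]='r', s[2]='n', s[3]='g', s[4]='p'
Vowels found: 0
Result: 0


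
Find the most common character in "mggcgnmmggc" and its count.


Input: 'mggcgnmmggc'
Operation: tally each character
Counts: 'c':2, 'g':5, 'm':3, 'n':1
Maximum: 'g' appears 5 times


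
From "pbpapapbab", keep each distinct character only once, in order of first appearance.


Input: 'pbpapapbab'
Operation: keep first occurrence of each character
Scan: s[0]='p' new -> keep; s[1]='b' new -> keep; s[2]='p' seen -> skip; s[3]='a' new -> keep; s[4]='p' seen -> skip; s[5]='a' seen -> skip; s[6]='p' seen -> skip; s[7]='b' seen -> skip; s[8]='a' seen -> skip; s[9]='b' seen -> skip
Result: pba


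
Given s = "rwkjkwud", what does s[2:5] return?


Input string: 'rwkjkwud'
Operation: slice [2:5]
Extract characters: s[2]='k', s[3]='j', s[4]='k'
Result: kjk


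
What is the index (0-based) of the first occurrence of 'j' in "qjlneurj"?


Input string: 'qjlneurj'
Target: 'j'
Scanning left to right: s[0]='q', s[1]='j'
First match at index: 1


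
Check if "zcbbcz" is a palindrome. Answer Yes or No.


Input string: 'zcbbcz'
Reversed: 'zcbbcz'
Compare pairs: s[0]='z' vs s[5]='z' (match), s[1]='c' vs s[4]='c' (match), s[2]='b' vs s[3]='b' (match)
Palindrome: Yes


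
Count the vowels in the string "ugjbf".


Input string: 'ugjbf'
Operation: count vowels (a, e, i, o, u)
Scan: s[0]='u' (vowel), s[1]='g', s[2]='j', s[3]='b', s[4]='f'
Vowels found: 1
Result: 1


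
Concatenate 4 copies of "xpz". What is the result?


Input string: 'xpz'
Operation: repeat 4 times
Concatenation: 'xpz' + 'xpz' + 'xpz' + 'xpz'
Result: xpzxpzxpzxpz


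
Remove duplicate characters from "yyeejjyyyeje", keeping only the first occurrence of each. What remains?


Input: 'yyeejjyyyeje'
Operation: keep first occurrence of each character
Scan: s[0]='y' new -> keep; s[1]='y' seen -> skip; s[2]='e' new -> keep; s[3]='e' seen -> skip; s[4]='j' new -> keep; s[5]='j' seen -> skip; s[6]='y' seen -> skip; s[7]='y' seen -> skip; s[8]='y' seen -> skip; s[9]='e' seen -> skip; s[10]='j' seen -> skip; s[11]='e' seen -> skip
Result: yej


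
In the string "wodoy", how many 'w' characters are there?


Input string: 'wodoy'
Target character: 'w'
Scan each position: s[0]='w'
Matches found at indices: 0
Total: 1


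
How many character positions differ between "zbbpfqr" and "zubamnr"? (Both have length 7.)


String 1: 'zbbpfqr'
String 2: 'zubamnr'
Compare each position: pos 0: 'z'=='z', pos 1: 'b'!='u', pos 2: 'b'=='b', pos 3: 'p'!='a', pos 4: 'f'!='m', pos 5: 'q'!='n', pos 6: 'r'=='r'
Differing positions: 4
Hamming distance: 4


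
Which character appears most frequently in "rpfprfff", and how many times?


Input: 'rpfprfff'
Operation: tally each character
Counts: 'f':4, 'p':2, 'r':2
Maximum: 'f' appears 4 times


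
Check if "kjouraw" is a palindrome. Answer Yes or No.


Input string: 'kjouraw'
Reversed: 'waruojk'
Compare pairs: s[0]='k' vs s[6]='w' (mismatch), s[1]='j' vs s[5]='a' (mismatch), s[2]='o' vs s[4]='r' (mismatch)
Palindrome: No


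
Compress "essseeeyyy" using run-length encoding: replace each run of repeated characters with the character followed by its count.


Input: 'essseeeyyy'
Operation: identify consecutive runs
Runs: 'e' -> e1, 'sss' -> s3, 'eee' -> e3, 'yyy' -> y3
Encoded: e1s3e3y3


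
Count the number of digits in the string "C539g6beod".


Input string: 'C539g6beod'
Operation: count digit characters (0-9)
Scan: 'C', '5'(digit), '3'(digit), '9'(digit), 'g', '6'(digit), 'b', 'e', 'o', 'd'
Digits found: 4
Result: 4


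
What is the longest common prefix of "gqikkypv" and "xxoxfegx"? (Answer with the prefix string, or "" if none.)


String 1: 'gqikkypv'
String 2: 'xxoxfegx'
Compare position by position:
pos 0: 'g' vs 'x' differ -> stop
Longest common prefix: "" (length 0)


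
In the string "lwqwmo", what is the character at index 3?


Input string: 'lwqwmo'
Operation: get character at index 3
Index mapping: s[0]='l', s[1]='w', s[2]='q', s[3]='w'
Result: 'w'


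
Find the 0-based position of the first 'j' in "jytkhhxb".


Input string: 'jytkhhxb'
Target: 'j'
Scanning left to right: s[0]='j'
First match at index: 0


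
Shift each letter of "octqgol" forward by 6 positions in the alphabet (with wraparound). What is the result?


Input: 'octqgol', shift = 6
Operation: for each letter, (position + 6) mod 26
Mapping: 'o'(14+6=20)->'u', 'c'(2+6=8)->'i', 't'(19+6=25)->'z', 'q'(16+6=22)->'w', 'g'(6+6=12)->'m', 'o'(14+6=20)->'u', 'l'(11+6=17)->'r'
Result: uizwmur


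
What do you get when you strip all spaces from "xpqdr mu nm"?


Input string: 'xpqdr mu nm'
Operation: remove all spaces
Words: 'xpqdr', 'mu', 'nm'
Join without spaces: xpqdrmunm


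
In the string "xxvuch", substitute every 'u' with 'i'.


Input string: 'xxvuch'
Operation: replace 'u' with 'i'
Positions of 'u': 3
After replacement: xxvich


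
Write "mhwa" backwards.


Input string: 'mhwa'
Operation: reverse character order
Original order: 'm' -> 'h' -> 'w' -> 'a'
Reversed order: 'a' -> 'w' -> 'h' -> 'm'
Result: awhm


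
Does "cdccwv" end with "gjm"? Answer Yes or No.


Input string: 'cdccwv'
Suffix to check: 'gjm'
Last 3 characters of input: 'cwv'
Match: False
Result: No


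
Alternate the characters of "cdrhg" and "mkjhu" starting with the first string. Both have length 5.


String 1: 'cdrhg'
String 2: 'mkjhu'
Operation: alternate characters
Pairs: 'c'+'m', 'd'+'k', 'r'+'j', 'h'+'h', 'g'+'u'
Result: cmdkrjhhgu


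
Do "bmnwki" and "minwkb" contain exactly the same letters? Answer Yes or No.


String 1: 'bmnwki' -> sorted: 'bikmnw'
String 2: 'minwkb' -> sorted: 'bikmnw'
Compare sorted forms: 'bikmnw' == 'bikmnw'
Anagram: Yes


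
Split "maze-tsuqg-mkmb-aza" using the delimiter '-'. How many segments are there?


Input string: 'maze-tsuqg-mkmb-aza'
Delimiter: '-'
Split result: 'maze', 'tsuqg', 'mkmb', 'aza'
Number of parts: 4


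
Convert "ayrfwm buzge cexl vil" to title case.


Input string: 'ayrfwm buzge cexl vil'
Operation: capitalize first letter of each word
Word transformations: 'ayrfwm'->'Ayrfwm', 'buzge'->'Buzge', 'cexl'->'Cexl', 'vil'->'Vil'
Result: Ayrfwm Buzge Cexl Vil


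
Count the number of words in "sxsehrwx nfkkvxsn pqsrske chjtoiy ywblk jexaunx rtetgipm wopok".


Input string: 'sxsehrwx nfkkvxsn pqsrske chjtoiy ywblk jexaunx rtetgipm wopok'
Operation: split by spaces
Words found: 'sxsehrwx', 'nfkkvxsn', 'pqsrske', 'chjtoiy', 'ywblk', 'jexaunx', 'rtetgipm', 'wopok'
Word count: 8


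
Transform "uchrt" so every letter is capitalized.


Input string: 'uchrt'
Operation: convert each letter to uppercase
Mapping: 'u'->'U', 'c'->'C', 'h'->'H', 'r'->'R', 't'->'T'
Result: UCHRT


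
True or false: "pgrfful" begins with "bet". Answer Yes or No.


Input string: 'pgrfful'
Prefix to check: 'bet'
First 3 characters of input: 'pgr'
Match: False
Result: No


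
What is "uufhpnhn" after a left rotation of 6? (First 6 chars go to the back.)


Input: 'uufhpnhn', shift = 6
Operation: split at index 6 and swap parts
Front part s[0:6] = 'uufhpn'
Back part s[6:] = 'hn'
Rotated = back + front = 'hn' + 'uufhpn'
Result: hnuufhpn


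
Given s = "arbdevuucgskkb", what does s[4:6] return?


Input string: 'arbdevuucgskkb'
Operation: slice [4:6]
Extract characters: s[4]='e', s[5]='v'
Result: ev


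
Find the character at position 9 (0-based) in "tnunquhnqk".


Input string: 'tnunquhnqk'
Operation: get character at index 9
Index mapping: s[0]='t', s[1]='n', s[2]='u', s[3]='n', s[4]='q', s[5]='u', s[6]='h', s[7]='n', s[8]='q', s[9]='k'
Result: 'k'


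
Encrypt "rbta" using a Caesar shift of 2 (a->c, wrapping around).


Input: 'rbta', shift = 2
Operation: for each letter, (position + 2) mod 26
Mapping: 'r'(17+2=19)->'t', 'b'(1+2=3)->'d', 't'(19+2=21)->'v', 'a'(0+2=2)->'c'
Result: tdvc


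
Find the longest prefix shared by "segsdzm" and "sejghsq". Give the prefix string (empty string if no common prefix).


String 1: 'segsdzm'
String 2: 'sejghsq'
Compare position by position:
pos 0: 's' vs 's' match
pos 1: 'e' vs 'e' match
pos 2: 'g' vs 'j' differ -> stop
Longest common prefix: "se" (length 2)


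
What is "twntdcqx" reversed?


Input string: 'twntdcqx'
Operation: reverse character order
Original order: 't' -> 'w' -> 'n' -> 't' -> 'd' -> 'c' -> 'q' -> 'x'
Reversed order: 'x' -> 'q' -> 'c' -> 'd' -> 't' -> 'n' -> 'w' -> 't'
Result: xqcdtnwt


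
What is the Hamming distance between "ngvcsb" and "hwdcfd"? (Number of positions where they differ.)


String 1: 'ngvcsb'
String 2: 'hwdcfd'
Compare each position: pos 0: 'n'!='h', pos 1: 'g'!='w', pos 2: 'v'!='d', pos 3: 'c'=='c', pos 4: 's'!='f', pos 5: 'b'!='d'
Differing positions: 5
Hamming distance: 5


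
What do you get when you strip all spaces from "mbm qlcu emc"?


Input string: 'mbm qlcu emc'
Operation: remove all spaces
Words: 'mbm', 'qlcu', 'emc'
Join without spaces: mbmqlcuemc


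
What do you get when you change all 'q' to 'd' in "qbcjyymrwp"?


Input string: 'qbcjyymrwp'
Operation: replace 'q' with 'd'
Positions of 'q': 0
After replacement: dbcjyymrwp


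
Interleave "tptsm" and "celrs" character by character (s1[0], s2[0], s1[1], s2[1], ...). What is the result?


String 1: 'tptsm'
String 2: 'celrs'
Operation: alternate characters
Pairs: 't'+'c', 'p'+'e', 't'+'l', 's'+'r', 'm'+'s'
Result: tcpetlsrms


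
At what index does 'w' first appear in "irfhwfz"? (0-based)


Input string: 'irfhwfz'
Target: 'w'
Scanning left to right: s[0]='i', s[1]='r', s[2]='f', s[3]='h', s[4]='w'
First match at index: 4


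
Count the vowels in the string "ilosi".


Input string: 'ilosi'
Operation: count vowels (a, e, i, o, u)
Scan: s[0]='i' (vowel), s[1]='l', s[2]='o' (vowel), s[3]='s', s[4]='i' (vowel)
Vowels found: 3
Result: 3


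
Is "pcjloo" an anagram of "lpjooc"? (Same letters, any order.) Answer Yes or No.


String 1: 'lpjooc' -> sorted: 'cjloop'
String 2: 'pcjloo' -> sorted: 'cjloop'
Compare sorted forms: 'cjloop' == 'cjloop'
Anagram: Yes


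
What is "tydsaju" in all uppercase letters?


Input string: 'tydsaju'
Operation: convert each letter to uppercase
Mapping: 't'->'T', 'y'->'Y', 'd'->'D', 's'->'S', 'a'->'A', 'j'->'J', 'u'->'U'
Result: TYDSAJU


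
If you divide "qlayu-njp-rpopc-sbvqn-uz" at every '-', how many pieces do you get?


Input string: 'qlayu-njp-rpopc-sbvqn-uz'
Delimiter: '-'
Split result: 'qlayu', 'njp', 'rpopc', 'sbvqn', 'uz'
Number of parts: 5


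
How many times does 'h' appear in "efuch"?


Input string: 'efuch'
Target character: 'h'
Scan each position: s[4]='h'
Matches found at indices: 4
Total: 1


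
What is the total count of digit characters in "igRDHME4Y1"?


Input string: 'igRDHME4Y1'
Operation: count digit characters (0-9)
Scan: 'i', 'g', 'R', 'D', 'H', 'M', 'E', '4'(digit), 'Y', '1'(digit)
Digits found: 2
Result: 2
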